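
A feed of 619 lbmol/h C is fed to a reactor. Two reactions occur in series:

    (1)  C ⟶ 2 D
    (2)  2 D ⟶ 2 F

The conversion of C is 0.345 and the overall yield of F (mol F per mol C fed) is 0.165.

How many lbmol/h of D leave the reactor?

325 lbmol/h

Conversion of C: C consumed = 1ξ₁ = 0.345 × 619 → ξ₁ = 213.6 lbmol/h.
Yield of F: 2ξ₂ / 619 = 0.165 → ξ₂ = 51.07 lbmol/h.
Outlet amounts (n = n₀ + Σ ν·ξ):
  C: 619 − 1(213.6) = 405.4
  D: 0 + 2(213.6) − 2(51.07) = 325
  F: 0 + 2(51.07) = 102.1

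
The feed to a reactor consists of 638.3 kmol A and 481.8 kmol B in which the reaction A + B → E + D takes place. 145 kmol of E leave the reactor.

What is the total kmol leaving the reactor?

1120 kmol

For E: n = n₀ + 1ξ → 145 = 0 + 1ξ, giving ξ = 145 kmol.
Outlet amounts (n = n₀ + ν ξ):
  A: 638.3 − 1(145) = 493.3
  B: 481.8 − 1(145) = 336.8
  E: 0 + 1(145) = 145
  D: 0 + 1(145) = 145
Total out = 493.3 + 336.8 + 145 + 145 = 1120 kmol.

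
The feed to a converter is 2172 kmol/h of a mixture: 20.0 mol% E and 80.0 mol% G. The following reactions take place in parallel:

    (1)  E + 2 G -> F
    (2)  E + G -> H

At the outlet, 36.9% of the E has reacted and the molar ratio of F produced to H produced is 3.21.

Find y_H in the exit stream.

Conversion of E: E consumed = 0.369 × 434.4 = 160.3 kmol/h = 1ξ₁ + 1ξ₂.
Selectivity: 1ξ₁ / (1ξ₂) = 3.21 → ξ₁ = 3.21 ξ₂.
Substitute: (1·3.21 + 1) ξ₂ = 160.3 → ξ₂ = 38.07 kmol/h, ξ₁ = 122.2 kmol/h.
Outlet amounts (n = n₀ + Σ ν·ξ):
  E: 434.4 − 1(122.2) − 1(38.07) = 274.1
  G: 1738 − 2(122.2) − 1(38.07) = 1455
  F: 0 + 1(122.2) = 122.2
  H: 0 + 1(38.07) = 38.07
Total out = 1889 kmol/h; y_H = 38.07 / 1889 = 0.02015.

0.0202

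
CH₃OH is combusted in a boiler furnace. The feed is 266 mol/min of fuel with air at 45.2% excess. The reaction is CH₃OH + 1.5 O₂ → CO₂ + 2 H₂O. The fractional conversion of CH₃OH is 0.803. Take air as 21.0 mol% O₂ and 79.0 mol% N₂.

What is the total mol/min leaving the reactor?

3130 mol/min

Stoichiometric O₂ = 1.5 × 266 = 399 mol/min; O₂ fed = 399 × 1.452 = 579.3 mol/min.
N₂ fed = 579.3 × 79/21 = 2179 mol/min.
Fuel reacted = 0.803 × 266 → ξ = 213.6 mol/min.
Outlet (n = n₀ + ν ξ):
  CH₃OH: 266 − 1(213.6) = 52.4
  O₂: 579.3 − 1.5(213.6) = 259
  N₂: 2179 (inert)
  CO₂: 0 + 1(213.6) = 213.6
  H₂O: 0 + 2(213.6) = 427.2
Total out = 52.4 + 259 + 2179 + 213.6 + 427.2 = 3132 mol/min.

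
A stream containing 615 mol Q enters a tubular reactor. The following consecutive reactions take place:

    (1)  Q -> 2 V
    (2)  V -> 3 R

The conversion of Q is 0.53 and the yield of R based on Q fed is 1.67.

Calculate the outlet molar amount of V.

310 mol

Conversion of Q: Q consumed = 1ξ₁ = 0.53 × 615 → ξ₁ = 325.9 mol.
Yield of R: 3ξ₂ / 615 = 1.67 → ξ₂ = 342.3 mol.
Outlet amounts (n = n₀ + Σ ν·ξ):
  Q: 615 − 1(325.9) = 289.1
  V: 0 + 2(325.9) − 1(342.3) = 309.6
  R: 0 + 3(342.3) = 1027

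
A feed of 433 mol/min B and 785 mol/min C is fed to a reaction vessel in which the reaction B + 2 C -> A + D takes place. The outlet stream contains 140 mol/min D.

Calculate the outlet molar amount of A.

140 mol/min

For D: n = n₀ + 1ξ → 140 = 0 + 1ξ, giving ξ = 140 mol/min.
Outlet amounts (n = n₀ + ν ξ):
  B: 433 − 1(140) = 293
  C: 785 − 2(140) = 505
  A: 0 + 1(140) = 140
  D: 0 + 1(140) = 140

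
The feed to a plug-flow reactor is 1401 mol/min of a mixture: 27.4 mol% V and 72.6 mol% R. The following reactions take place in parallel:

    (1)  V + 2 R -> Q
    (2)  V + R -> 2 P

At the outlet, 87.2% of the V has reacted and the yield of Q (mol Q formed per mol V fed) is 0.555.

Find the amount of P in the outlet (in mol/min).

243 mol/min

Yield of Q: 1ξ₁ / 383.9 = 0.555 → ξ₁ = 213.1 mol/min.
Conversion of V: 1ξ₁ + 1ξ₂ = 0.872 × 383.9 = 334.7 → ξ₂ = 121.7 mol/min.
Outlet amounts (n = n₀ + Σ ν·ξ):
  V: 383.9 − 1(213.1) − 1(121.7) = 49.14
  R: 1017 − 2(213.1) − 1(121.7) = 469.3
  Q: 0 + 1(213.1) = 213.1
  P: 0 + 2(121.7) = 243.4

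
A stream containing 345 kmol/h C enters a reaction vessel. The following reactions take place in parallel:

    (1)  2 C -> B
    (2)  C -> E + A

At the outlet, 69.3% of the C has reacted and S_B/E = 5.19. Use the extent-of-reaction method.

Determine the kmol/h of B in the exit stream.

109 kmol/h

Conversion of C: C consumed = 0.693 × 345 = 239.1 kmol/h = 2ξ₁ + 1ξ₂.
Selectivity: 1ξ₁ / (1ξ₂) = 5.19 → ξ₁ = 5.19 ξ₂.
Substitute: (2·5.19 + 1) ξ₂ = 239.1 → ξ₂ = 21.01 kmol/h, ξ₁ = 109 kmol/h.
Outlet amounts (n = n₀ + Σ ν·ξ):
  C: 345 − 2(109) − 1(21.01) = 105.9
  B: 0 + 1(109) = 109
  E: 0 + 1(21.01) = 21.01
  A: 0 + 1(21.01) = 21.01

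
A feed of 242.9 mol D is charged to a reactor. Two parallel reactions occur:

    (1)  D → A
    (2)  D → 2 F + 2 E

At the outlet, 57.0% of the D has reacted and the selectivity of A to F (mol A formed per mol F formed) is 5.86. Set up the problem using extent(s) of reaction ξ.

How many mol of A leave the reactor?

128 mol

Conversion of D: D consumed = 0.57 × 242.9 = 138.5 mol = 1ξ₁ + 1ξ₂.
Selectivity: 1ξ₁ / (2ξ₂) = 5.86 → ξ₁ = 11.72 ξ₂.
Substitute: (1·11.72 + 1) ξ₂ = 138.5 → ξ₂ = 10.88 mol, ξ₁ = 127.6 mol.
Outlet amounts (n = n₀ + Σ ν·ξ):
  D: 242.9 − 1(127.6) − 1(10.88) = 104.4
  A: 0 + 1(127.6) = 127.6
  F: 0 + 2(10.88) = 21.77
  E: 0 + 2(10.88) = 21.77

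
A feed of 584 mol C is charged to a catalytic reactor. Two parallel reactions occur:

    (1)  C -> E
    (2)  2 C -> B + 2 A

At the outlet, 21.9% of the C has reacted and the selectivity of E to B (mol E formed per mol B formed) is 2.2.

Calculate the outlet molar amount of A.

Conversion of C: C consumed = 0.219 × 584 = 127.9 mol = 1ξ₁ + 2ξ₂.
Selectivity: 1ξ₁ / (1ξ₂) = 2.2 → ξ₁ = 2.2 ξ₂.
Substitute: (1·2.2 + 2) ξ₂ = 127.9 → ξ₂ = 30.45 mol, ξ₁ = 66.99 mol.
Outlet amounts (n = n₀ + Σ ν·ξ):
  C: 584 − 1(66.99) − 2(30.45) = 456.1
  E: 0 + 1(66.99) = 66.99
  B: 0 + 1(30.45) = 30.45
  A: 0 + 2(30.45) = 60.9

60.9 mol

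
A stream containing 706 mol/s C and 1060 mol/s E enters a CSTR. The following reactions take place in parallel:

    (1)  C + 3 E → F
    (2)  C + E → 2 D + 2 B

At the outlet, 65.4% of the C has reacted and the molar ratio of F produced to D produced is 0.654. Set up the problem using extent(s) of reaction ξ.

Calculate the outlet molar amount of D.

400 mol/s

Conversion of C: C consumed = 0.654 × 706 = 461.7 mol/s = 1ξ₁ + 1ξ₂.
Selectivity: 1ξ₁ / (2ξ₂) = 0.654 → ξ₁ = 1.308 ξ₂.
Substitute: (1·1.308 + 1) ξ₂ = 461.7 → ξ₂ = 200.1 mol/s, ξ₁ = 261.7 mol/s.
Outlet amounts (n = n₀ + Σ ν·ξ):
  C: 706 − 1(261.7) − 1(200.1) = 244.3
  E: 1060 − 3(261.7) − 1(200.1) = 74.94
  F: 0 + 1(261.7) = 261.7
  D: 0 + 2(200.1) = 400.1
  B: 0 + 2(200.1) = 400.1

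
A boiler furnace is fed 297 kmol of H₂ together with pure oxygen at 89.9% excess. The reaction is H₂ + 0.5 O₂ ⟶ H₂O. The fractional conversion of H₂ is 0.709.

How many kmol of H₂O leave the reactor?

211 kmol

Stoichiometric O₂ = 0.5 × 297 = 148.5 kmol; O₂ fed = 148.5 × 1.899 = 282 kmol.
Fuel reacted = 0.709 × 297 → ξ = 210.6 kmol.
Outlet (n = n₀ + ν ξ):
  H₂: 297 − 1(210.6) = 86.43
  O₂: 282 − 0.5(210.6) = 176.7
  H₂O: 0 + 1(210.6) = 210.6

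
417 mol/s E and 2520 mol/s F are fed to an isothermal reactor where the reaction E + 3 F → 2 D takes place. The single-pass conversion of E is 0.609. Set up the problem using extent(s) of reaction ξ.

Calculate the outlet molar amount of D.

E reacted = 0.609 × 417 = 254 mol/s; ν_E = −1, so ξ = 254/1 = 254 mol/s.
Outlet amounts (n = n₀ + ν ξ):
  E: 417 − 1(254) = 163
  F: 2520 − 3(254) = 1758
  D: 0 + 2(254) = 507.9

508 mol/s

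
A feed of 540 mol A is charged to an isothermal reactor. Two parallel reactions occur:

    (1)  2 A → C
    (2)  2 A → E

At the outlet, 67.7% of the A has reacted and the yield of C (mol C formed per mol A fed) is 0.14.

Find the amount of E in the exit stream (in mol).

Yield of C: 1ξ₁ / 540 = 0.14 → ξ₁ = 75.6 mol.
Conversion of A: 2ξ₁ + 2ξ₂ = 0.677 × 540 = 365.6 → ξ₂ = 107.2 mol.
Outlet amounts (n = n₀ + Σ ν·ξ):
  A: 540 − 2(75.6) − 2(107.2) = 174.4
  C: 0 + 1(75.6) = 75.6
  E: 0 + 1(107.2) = 107.2

107 mol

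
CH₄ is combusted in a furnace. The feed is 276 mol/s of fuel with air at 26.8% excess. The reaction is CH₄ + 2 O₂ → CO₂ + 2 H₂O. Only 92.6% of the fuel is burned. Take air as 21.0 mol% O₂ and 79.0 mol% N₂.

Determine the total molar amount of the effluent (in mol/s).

3610 mol/s

Stoichiometric O₂ = 2 × 276 = 552 mol/s; O₂ fed = 552 × 1.268 = 699.9 mol/s.
N₂ fed = 699.9 × 79/21 = 2633 mol/s.
Fuel reacted = 0.926 × 276 → ξ = 255.6 mol/s.
Outlet (n = n₀ + ν ξ):
  CH₄: 276 − 1(255.6) = 20.42
  O₂: 699.9 − 2(255.6) = 188.8
  N₂: 2633 (inert)
  CO₂: 0 + 1(255.6) = 255.6
  H₂O: 0 + 2(255.6) = 511.2
Total out = 20.42 + 188.8 + 2633 + 255.6 + 511.2 = 3609 mol/s.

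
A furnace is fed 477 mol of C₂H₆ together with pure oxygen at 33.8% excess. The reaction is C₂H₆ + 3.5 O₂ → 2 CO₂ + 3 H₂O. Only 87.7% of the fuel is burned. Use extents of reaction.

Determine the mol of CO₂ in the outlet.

Stoichiometric O₂ = 3.5 × 477 = 1670 mol; O₂ fed = 1670 × 1.338 = 2234 mol.
Fuel reacted = 0.877 × 477 → ξ = 418.3 mol.
Outlet (n = n₀ + ν ξ):
  C₂H₆: 477 − 1(418.3) = 58.67
  O₂: 2234 − 3.5(418.3) = 769.6
  CO₂: 0 + 2(418.3) = 836.7
  H₂O: 0 + 3(418.3) = 1255

837 mol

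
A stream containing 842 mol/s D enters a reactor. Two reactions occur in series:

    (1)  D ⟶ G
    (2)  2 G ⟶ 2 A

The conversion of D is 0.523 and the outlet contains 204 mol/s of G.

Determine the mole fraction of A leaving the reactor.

0.281

Conversion of D: D consumed = 1ξ₁ = 0.523 × 842 → ξ₁ = 440.4 mol/s.
G balance: n_G = 0 + 1ξ₁ − 2ξ₂ = 204 → ξ₂ = (1·440.4 − 204)/2 = 118.2 mol/s.
Outlet amounts (n = n₀ + Σ ν·ξ):
  D: 842 − 1(440.4) = 401.6
  G: 0 + 1(440.4) − 2(118.2) = 204
  A: 0 + 2(118.2) = 236.4
Total out = 842 mol/s; y_A = 236.4 / 842 = 0.2807.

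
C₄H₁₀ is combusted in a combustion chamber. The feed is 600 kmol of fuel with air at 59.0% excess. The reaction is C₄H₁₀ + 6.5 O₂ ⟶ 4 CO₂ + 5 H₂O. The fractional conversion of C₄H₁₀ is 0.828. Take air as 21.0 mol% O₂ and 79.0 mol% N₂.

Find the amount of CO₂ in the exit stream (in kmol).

1990 kmol

Stoichiometric O₂ = 6.5 × 600 = 3900 kmol; O₂ fed = 3900 × 1.590 = 6201 kmol.
N₂ fed = 6201 × 79/21 = 23330 kmol.
Fuel reacted = 0.828 × 600 → ξ = 496.8 kmol.
Outlet (n = n₀ + ν ξ):
  C₄H₁₀: 600 − 1(496.8) = 103.2
  O₂: 6201 − 6.5(496.8) = 2972
  N₂: 23330 (inert)
  CO₂: 0 + 4(496.8) = 1987
  H₂O: 0 + 5(496.8) = 2484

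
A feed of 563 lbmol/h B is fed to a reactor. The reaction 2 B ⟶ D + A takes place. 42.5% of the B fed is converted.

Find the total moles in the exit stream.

563 lbmol/h

B reacted = 0.425 × 563 = 239.3 lbmol/h; ν_B = −2, so ξ = 239.3/2 = 119.6 lbmol/h.
Outlet amounts (n = n₀ + ν ξ):
  B: 563 − 2(119.6) = 323.7
  D: 0 + 1(119.6) = 119.6
  A: 0 + 1(119.6) = 119.6
Total out = 323.7 + 119.6 + 119.6 = 563 lbmol/h.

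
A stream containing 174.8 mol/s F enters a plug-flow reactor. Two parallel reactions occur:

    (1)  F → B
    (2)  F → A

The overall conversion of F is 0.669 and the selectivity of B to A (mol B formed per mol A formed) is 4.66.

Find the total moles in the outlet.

Conversion of F: F consumed = 0.669 × 174.8 = 116.9 mol/s = 1ξ₁ + 1ξ₂.
Selectivity: 1ξ₁ / (1ξ₂) = 4.66 → ξ₁ = 4.66 ξ₂.
Substitute: (1·4.66 + 1) ξ₂ = 116.9 → ξ₂ = 20.66 mol/s, ξ₁ = 96.28 mol/s.
Outlet amounts (n = n₀ + Σ ν·ξ):
  F: 174.8 − 1(96.28) − 1(20.66) = 57.86
  B: 0 + 1(96.28) = 96.28
  A: 0 + 1(20.66) = 20.66
Total out = 57.86 + 96.28 + 20.66 = 174.8 mol/s.

175 mol/s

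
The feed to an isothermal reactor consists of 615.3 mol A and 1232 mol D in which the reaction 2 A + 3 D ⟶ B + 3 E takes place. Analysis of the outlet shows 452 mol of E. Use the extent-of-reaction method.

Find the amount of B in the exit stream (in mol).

For E: n = n₀ + 3ξ → 452 = 0 + 3ξ, giving ξ = 150.7 mol.
Outlet amounts (n = n₀ + ν ξ):
  A: 615.3 − 2(150.7) = 314
  D: 1232 − 3(150.7) = 780
  B: 0 + 1(150.7) = 150.7
  E: 0 + 3(150.7) = 452

151 mol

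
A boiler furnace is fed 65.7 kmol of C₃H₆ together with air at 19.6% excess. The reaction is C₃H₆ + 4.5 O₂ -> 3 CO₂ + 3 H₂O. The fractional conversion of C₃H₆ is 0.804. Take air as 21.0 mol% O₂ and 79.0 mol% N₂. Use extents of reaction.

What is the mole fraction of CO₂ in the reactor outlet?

0.0892

Stoichiometric O₂ = 4.5 × 65.7 = 295.7 kmol; O₂ fed = 295.7 × 1.196 = 353.6 kmol.
N₂ fed = 353.6 × 79/21 = 1330 kmol.
Fuel reacted = 0.804 × 65.7 → ξ = 52.82 kmol.
Outlet (n = n₀ + ν ξ):
  C₃H₆: 65.7 − 1(52.82) = 12.88
  O₂: 353.6 − 4.5(52.82) = 115.9
  N₂: 1330 (inert)
  CO₂: 0 + 3(52.82) = 158.5
  H₂O: 0 + 3(52.82) = 158.5
Total out = 1776 kmol; y_CO₂ = 158.5 / 1776 = 0.08923.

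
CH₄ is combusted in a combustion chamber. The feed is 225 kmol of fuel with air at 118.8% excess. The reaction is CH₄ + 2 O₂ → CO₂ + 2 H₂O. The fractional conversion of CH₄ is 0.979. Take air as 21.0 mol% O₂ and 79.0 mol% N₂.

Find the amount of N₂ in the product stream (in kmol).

3700 kmol

Stoichiometric O₂ = 2 × 225 = 450 kmol; O₂ fed = 450 × 2.188 = 984.6 kmol.
N₂ fed = 984.6 × 79/21 = 3704 kmol.
Fuel reacted = 0.979 × 225 → ξ = 220.3 kmol.
Outlet (n = n₀ + ν ξ):
  CH₄: 225 − 1(220.3) = 4.725
  O₂: 984.6 − 2(220.3) = 544
  N₂: 3704 (inert)
  CO₂: 0 + 1(220.3) = 220.3
  H₂O: 0 + 2(220.3) = 440.6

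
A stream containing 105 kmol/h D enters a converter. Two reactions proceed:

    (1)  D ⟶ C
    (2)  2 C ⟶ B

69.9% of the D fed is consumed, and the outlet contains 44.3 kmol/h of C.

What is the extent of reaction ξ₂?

Conversion of D: D consumed = 1ξ₁ = 0.699 × 105 → ξ₁ = 73.39 kmol/h.
C balance: n_C = 0 + 1ξ₁ − 2ξ₂ = 44.3 → ξ₂ = (1·73.39 − 44.3)/2 = 14.55 kmol/h.
Outlet amounts (n = n₀ + Σ ν·ξ):
  D: 105 − 1(73.39) = 31.61
  C: 0 + 1(73.39) − 2(14.55) = 44.3
  B: 0 + 1(14.55) = 14.55

ξ₂ = 14.5 kmol/h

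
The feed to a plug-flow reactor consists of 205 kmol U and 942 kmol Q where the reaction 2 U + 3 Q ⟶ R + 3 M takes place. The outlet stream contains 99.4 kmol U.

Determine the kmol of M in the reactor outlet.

For U: n = n₀ − 2ξ → 99.4 = 205 − 2ξ, giving ξ = 52.8 kmol.
Outlet amounts (n = n₀ + ν ξ):
  U: 205 − 2(52.8) = 99.4
  Q: 942 − 3(52.8) = 783.6
  R: 0 + 1(52.8) = 52.8
  M: 0 + 3(52.8) = 158.4

158 kmol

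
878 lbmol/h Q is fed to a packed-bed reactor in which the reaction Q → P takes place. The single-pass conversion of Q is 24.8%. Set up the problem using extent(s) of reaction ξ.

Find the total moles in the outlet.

878 lbmol/h

Q reacted = 0.248 × 878 = 217.7 lbmol/h; ν_Q = −1, so ξ = 217.7/1 = 217.7 lbmol/h.
Outlet amounts (n = n₀ + ν ξ):
  Q: 878 − 1(217.7) = 660.3
  P: 0 + 1(217.7) = 217.7
Total out = 660.3 + 217.7 = 878 lbmol/h.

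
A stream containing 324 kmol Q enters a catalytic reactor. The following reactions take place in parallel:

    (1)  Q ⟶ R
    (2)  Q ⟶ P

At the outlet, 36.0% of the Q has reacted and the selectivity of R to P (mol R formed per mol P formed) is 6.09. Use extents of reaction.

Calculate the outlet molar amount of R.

Conversion of Q: Q consumed = 0.36 × 324 = 116.6 kmol = 1ξ₁ + 1ξ₂.
Selectivity: 1ξ₁ / (1ξ₂) = 6.09 → ξ₁ = 6.09 ξ₂.
Substitute: (1·6.09 + 1) ξ₂ = 116.6 → ξ₂ = 16.45 kmol, ξ₁ = 100.2 kmol.
Outlet amounts (n = n₀ + Σ ν·ξ):
  Q: 324 − 1(100.2) − 1(16.45) = 207.4
  R: 0 + 1(100.2) = 100.2
  P: 0 + 1(16.45) = 16.45

100 kmol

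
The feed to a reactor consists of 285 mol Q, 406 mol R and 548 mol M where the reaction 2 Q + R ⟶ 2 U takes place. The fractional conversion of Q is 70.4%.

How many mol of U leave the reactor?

Q reacted = 0.704 × 285 = 200.6 mol; ν_Q = −2, so ξ = 200.6/2 = 100.3 mol.
Outlet amounts (n = n₀ + ν ξ):
  Q: 285 − 2(100.3) = 84.36
  R: 406 − 1(100.3) = 305.7
  U: 0 + 2(100.3) = 200.6
  M: 548 (inert)

201 mol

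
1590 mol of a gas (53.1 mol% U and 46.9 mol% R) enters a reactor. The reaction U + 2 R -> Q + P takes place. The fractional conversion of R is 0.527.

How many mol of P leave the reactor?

196 mol

R reacted = 0.527 × 745.7 = 393 mol; ν_R = −2, so ξ = 393/2 = 196.5 mol.
Outlet amounts (n = n₀ + ν ξ):
  U: 844.3 − 1(196.5) = 647.8
  R: 745.7 − 2(196.5) = 352.7
  Q: 0 + 1(196.5) = 196.5
  P: 0 + 1(196.5) = 196.5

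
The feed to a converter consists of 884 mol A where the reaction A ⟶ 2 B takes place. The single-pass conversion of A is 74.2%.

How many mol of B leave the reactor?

1310 mol

A reacted = 0.742 × 884 = 655.9 mol; ν_A = −1, so ξ = 655.9/1 = 655.9 mol.
Outlet amounts (n = n₀ + ν ξ):
  A: 884 − 1(655.9) = 228.1
  B: 0 + 2(655.9) = 1312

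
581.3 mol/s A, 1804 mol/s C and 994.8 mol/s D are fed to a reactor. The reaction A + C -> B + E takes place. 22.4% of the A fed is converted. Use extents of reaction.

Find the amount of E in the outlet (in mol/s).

A reacted = 0.224 × 581.3 = 130.2 mol/s; ν_A = −1, so ξ = 130.2/1 = 130.2 mol/s.
Outlet amounts (n = n₀ + ν ξ):
  A: 581.3 − 1(130.2) = 451.1
  C: 1804 − 1(130.2) = 1674
  B: 0 + 1(130.2) = 130.2
  E: 0 + 1(130.2) = 130.2
  D: 994.8 (inert)

130 mol/s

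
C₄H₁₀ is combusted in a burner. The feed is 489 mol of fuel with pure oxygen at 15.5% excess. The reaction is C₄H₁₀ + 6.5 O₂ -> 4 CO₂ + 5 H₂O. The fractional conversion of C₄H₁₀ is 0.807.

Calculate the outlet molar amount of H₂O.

Stoichiometric O₂ = 6.5 × 489 = 3178 mol; O₂ fed = 3178 × 1.155 = 3671 mol.
Fuel reacted = 0.807 × 489 → ξ = 394.6 mol.
Outlet (n = n₀ + ν ξ):
  C₄H₁₀: 489 − 1(394.6) = 94.38
  O₂: 3671 − 6.5(394.6) = 1106
  CO₂: 0 + 4(394.6) = 1578
  H₂O: 0 + 5(394.6) = 1973

1970 mol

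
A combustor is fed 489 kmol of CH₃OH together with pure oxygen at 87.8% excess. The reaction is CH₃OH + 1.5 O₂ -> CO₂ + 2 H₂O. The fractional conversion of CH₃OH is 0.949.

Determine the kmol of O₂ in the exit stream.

681 kmol

Stoichiometric O₂ = 1.5 × 489 = 733.5 kmol; O₂ fed = 733.5 × 1.878 = 1378 kmol.
Fuel reacted = 0.949 × 489 → ξ = 464.1 kmol.
Outlet (n = n₀ + ν ξ):
  CH₃OH: 489 − 1(464.1) = 24.94
  O₂: 1378 − 1.5(464.1) = 681.4
  CO₂: 0 + 1(464.1) = 464.1
  H₂O: 0 + 2(464.1) = 928.1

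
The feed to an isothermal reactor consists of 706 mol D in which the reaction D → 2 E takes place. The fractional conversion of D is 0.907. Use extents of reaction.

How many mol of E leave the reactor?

1280 mol

D reacted = 0.907 × 706 = 640.3 mol; ν_D = −1, so ξ = 640.3/1 = 640.3 mol.
Outlet amounts (n = n₀ + ν ξ):
  D: 706 − 1(640.3) = 65.66
  E: 0 + 2(640.3) = 1281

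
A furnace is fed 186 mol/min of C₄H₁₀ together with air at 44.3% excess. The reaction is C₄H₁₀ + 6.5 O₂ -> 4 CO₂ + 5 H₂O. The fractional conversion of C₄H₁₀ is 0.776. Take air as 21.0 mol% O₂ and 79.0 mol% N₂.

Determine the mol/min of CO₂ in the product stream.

Stoichiometric O₂ = 6.5 × 186 = 1209 mol/min; O₂ fed = 1209 × 1.443 = 1745 mol/min.
N₂ fed = 1745 × 79/21 = 6563 mol/min.
Fuel reacted = 0.776 × 186 → ξ = 144.3 mol/min.
Outlet (n = n₀ + ν ξ):
  C₄H₁₀: 186 − 1(144.3) = 41.66
  O₂: 1745 − 6.5(144.3) = 806.4
  N₂: 6563 (inert)
  CO₂: 0 + 4(144.3) = 577.3
  H₂O: 0 + 5(144.3) = 721.7

577 mol/min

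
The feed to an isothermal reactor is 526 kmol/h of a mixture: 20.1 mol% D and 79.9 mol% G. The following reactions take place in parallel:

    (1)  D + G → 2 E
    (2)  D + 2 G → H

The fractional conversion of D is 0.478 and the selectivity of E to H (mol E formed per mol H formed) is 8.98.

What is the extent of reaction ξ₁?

Conversion of D: D consumed = 0.478 × 105.7 = 50.54 kmol/h = 1ξ₁ + 1ξ₂.
Selectivity: 2ξ₁ / (1ξ₂) = 8.98 → ξ₁ = 4.49 ξ₂.
Substitute: (1·4.49 + 1) ξ₂ = 50.54 → ξ₂ = 9.205 kmol/h, ξ₁ = 41.33 kmol/h.
Outlet amounts (n = n₀ + Σ ν·ξ):
  D: 105.7 − 1(41.33) − 1(9.205) = 55.19
  G: 420.3 − 1(41.33) − 2(9.205) = 360.5
  E: 0 + 2(41.33) = 82.66
  H: 0 + 1(9.205) = 9.205

ξ₁ = 41.3 kmol/h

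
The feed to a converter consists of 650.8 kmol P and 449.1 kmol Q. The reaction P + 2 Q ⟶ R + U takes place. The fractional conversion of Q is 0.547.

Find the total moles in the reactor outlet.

977 kmol

Q reacted = 0.547 × 449.1 = 245.7 kmol; ν_Q = −2, so ξ = 245.7/2 = 122.8 kmol.
Outlet amounts (n = n₀ + ν ξ):
  P: 650.8 − 1(122.8) = 528
  Q: 449.1 − 2(122.8) = 203.4
  R: 0 + 1(122.8) = 122.8
  U: 0 + 1(122.8) = 122.8
Total out = 528 + 203.4 + 122.8 + 122.8 = 977.1 kmol.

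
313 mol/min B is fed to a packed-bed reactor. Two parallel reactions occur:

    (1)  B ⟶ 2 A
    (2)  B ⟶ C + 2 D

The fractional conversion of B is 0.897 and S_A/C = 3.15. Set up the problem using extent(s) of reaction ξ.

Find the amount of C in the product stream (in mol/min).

109 mol/min

Conversion of B: B consumed = 0.897 × 313 = 280.8 mol/min = 1ξ₁ + 1ξ₂.
Selectivity: 2ξ₁ / (1ξ₂) = 3.15 → ξ₁ = 1.575 ξ₂.
Substitute: (1·1.575 + 1) ξ₂ = 280.8 → ξ₂ = 109 mol/min, ξ₁ = 171.7 mol/min.
Outlet amounts (n = n₀ + Σ ν·ξ):
  B: 313 − 1(171.7) − 1(109) = 32.24
  A: 0 + 2(171.7) = 343.5
  C: 0 + 1(109) = 109
  D: 0 + 2(109) = 218.1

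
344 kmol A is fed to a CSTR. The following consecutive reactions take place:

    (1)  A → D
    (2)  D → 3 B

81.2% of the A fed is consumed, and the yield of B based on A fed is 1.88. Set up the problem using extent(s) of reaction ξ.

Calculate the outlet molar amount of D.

63.8 kmol

Conversion of A: A consumed = 1ξ₁ = 0.812 × 344 → ξ₁ = 279.3 kmol.
Yield of B: 3ξ₂ / 344 = 1.88 → ξ₂ = 215.6 kmol.
Outlet amounts (n = n₀ + Σ ν·ξ):
  A: 344 − 1(279.3) = 64.67
  D: 0 + 1(279.3) − 1(215.6) = 63.75
  B: 0 + 3(215.6) = 646.7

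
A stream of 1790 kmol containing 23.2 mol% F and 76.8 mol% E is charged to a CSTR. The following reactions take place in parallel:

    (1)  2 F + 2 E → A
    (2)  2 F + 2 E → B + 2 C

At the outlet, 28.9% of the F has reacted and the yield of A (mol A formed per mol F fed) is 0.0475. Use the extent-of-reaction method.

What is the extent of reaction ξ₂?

ξ₂ = 40.3 kmol

Yield of A: 1ξ₁ / 415.3 = 0.0475 → ξ₁ = 19.73 kmol.
Conversion of F: 2ξ₁ + 2ξ₂ = 0.289 × 415.3 = 120 → ξ₂ = 40.28 kmol.
Outlet amounts (n = n₀ + Σ ν·ξ):
  F: 415.3 − 2(19.73) − 2(40.28) = 295.3
  E: 1375 − 2(19.73) − 2(40.28) = 1255
  A: 0 + 1(19.73) = 19.73
  B: 0 + 1(40.28) = 40.28
  C: 0 + 2(40.28) = 80.56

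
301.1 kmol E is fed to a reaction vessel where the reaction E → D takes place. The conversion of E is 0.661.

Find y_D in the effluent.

0.661

E reacted = 0.661 × 301.1 = 199 kmol; ν_E = −1, so ξ = 199/1 = 199 kmol.
Outlet amounts (n = n₀ + ν ξ):
  E: 301.1 − 1(199) = 102.1
  D: 0 + 1(199) = 199
Total out = 301.1 kmol; y_D = 199 / 301.1 = 0.661.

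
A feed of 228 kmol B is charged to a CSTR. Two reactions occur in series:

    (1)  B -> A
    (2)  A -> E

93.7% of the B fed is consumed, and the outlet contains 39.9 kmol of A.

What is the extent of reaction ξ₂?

Conversion of B: B consumed = 1ξ₁ = 0.937 × 228 → ξ₁ = 213.6 kmol.
A balance: n_A = 0 + 1ξ₁ − 1ξ₂ = 39.9 → ξ₂ = (1·213.6 − 39.9)/1 = 173.7 kmol.
Outlet amounts (n = n₀ + Σ ν·ξ):
  B: 228 − 1(213.6) = 14.36
  A: 0 + 1(213.6) − 1(173.7) = 39.9
  E: 0 + 1(173.7) = 173.7

ξ₂ = 174 kmol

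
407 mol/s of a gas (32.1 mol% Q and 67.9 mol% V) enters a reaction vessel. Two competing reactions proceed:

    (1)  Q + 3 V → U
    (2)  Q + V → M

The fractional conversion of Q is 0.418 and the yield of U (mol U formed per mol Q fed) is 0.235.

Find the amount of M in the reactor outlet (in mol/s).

Yield of U: 1ξ₁ / 130.6 = 0.235 → ξ₁ = 30.7 mol/s.
Conversion of Q: 1ξ₁ + 1ξ₂ = 0.418 × 130.6 = 54.61 → ξ₂ = 23.91 mol/s.
Outlet amounts (n = n₀ + Σ ν·ξ):
  Q: 130.6 − 1(30.7) − 1(23.91) = 76.04
  V: 276.4 − 3(30.7) − 1(23.91) = 160.3
  U: 0 + 1(30.7) = 30.7
  M: 0 + 1(23.91) = 23.91

23.9 mol/s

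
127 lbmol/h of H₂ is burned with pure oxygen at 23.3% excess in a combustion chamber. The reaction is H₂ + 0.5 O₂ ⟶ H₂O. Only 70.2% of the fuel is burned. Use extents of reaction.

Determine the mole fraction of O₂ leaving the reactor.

0.21

Stoichiometric O₂ = 0.5 × 127 = 63.5 lbmol/h; O₂ fed = 63.5 × 1.233 = 78.3 lbmol/h.
Fuel reacted = 0.702 × 127 → ξ = 89.15 lbmol/h.
Outlet (n = n₀ + ν ξ):
  H₂: 127 − 1(89.15) = 37.85
  O₂: 78.3 − 0.5(89.15) = 33.72
  H₂O: 0 + 1(89.15) = 89.15
Total out = 160.7 lbmol/h; y_O₂ = 33.72 / 160.7 = 0.2098.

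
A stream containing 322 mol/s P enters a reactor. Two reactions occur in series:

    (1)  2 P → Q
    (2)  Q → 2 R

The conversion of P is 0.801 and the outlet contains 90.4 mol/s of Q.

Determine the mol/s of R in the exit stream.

77.1 mol/s

Conversion of P: P consumed = 2ξ₁ = 0.801 × 322 → ξ₁ = 129 mol/s.
Q balance: n_Q = 0 + 1ξ₁ − 1ξ₂ = 90.4 → ξ₂ = (1·129 − 90.4)/1 = 38.56 mol/s.
Outlet amounts (n = n₀ + Σ ν·ξ):
  P: 322 − 2(129) = 64.08
  Q: 0 + 1(129) − 1(38.56) = 90.4
  R: 0 + 2(38.56) = 77.12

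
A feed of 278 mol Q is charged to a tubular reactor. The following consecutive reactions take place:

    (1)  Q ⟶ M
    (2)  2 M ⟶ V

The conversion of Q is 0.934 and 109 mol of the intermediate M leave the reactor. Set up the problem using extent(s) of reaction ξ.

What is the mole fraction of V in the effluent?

0.372

Conversion of Q: Q consumed = 1ξ₁ = 0.934 × 278 → ξ₁ = 259.7 mol.
M balance: n_M = 0 + 1ξ₁ − 2ξ₂ = 109 → ξ₂ = (1·259.7 − 109)/2 = 75.33 mol.
Outlet amounts (n = n₀ + Σ ν·ξ):
  Q: 278 − 1(259.7) = 18.35
  M: 0 + 1(259.7) − 2(75.33) = 109
  V: 0 + 1(75.33) = 75.33
Total out = 202.7 mol; y_V = 75.33 / 202.7 = 0.3717.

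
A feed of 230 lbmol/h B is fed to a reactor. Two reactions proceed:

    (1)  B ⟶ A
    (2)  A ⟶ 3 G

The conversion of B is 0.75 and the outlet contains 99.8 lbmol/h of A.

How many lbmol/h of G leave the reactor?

218 lbmol/h

Conversion of B: B consumed = 1ξ₁ = 0.75 × 230 → ξ₁ = 172.5 lbmol/h.
A balance: n_A = 0 + 1ξ₁ − 1ξ₂ = 99.8 → ξ₂ = (1·172.5 − 99.8)/1 = 72.7 lbmol/h.
Outlet amounts (n = n₀ + Σ ν·ξ):
  B: 230 − 1(172.5) = 57.5
  A: 0 + 1(172.5) − 1(72.7) = 99.8
  G: 0 + 3(72.7) = 218.1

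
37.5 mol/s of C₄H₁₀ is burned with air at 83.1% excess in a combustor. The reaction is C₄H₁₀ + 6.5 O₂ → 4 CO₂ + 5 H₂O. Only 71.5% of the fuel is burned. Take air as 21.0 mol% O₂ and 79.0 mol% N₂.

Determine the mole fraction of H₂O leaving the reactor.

0.0609

Stoichiometric O₂ = 6.5 × 37.5 = 243.8 mol/s; O₂ fed = 243.8 × 1.831 = 446.3 mol/s.
N₂ fed = 446.3 × 79/21 = 1679 mol/s.
Fuel reacted = 0.715 × 37.5 → ξ = 26.81 mol/s.
Outlet (n = n₀ + ν ξ):
  C₄H₁₀: 37.5 − 1(26.81) = 10.69
  O₂: 446.3 − 6.5(26.81) = 272
  N₂: 1679 (inert)
  CO₂: 0 + 4(26.81) = 107.2
  H₂O: 0 + 5(26.81) = 134.1
Total out = 2203 mol/s; y_H₂O = 134.1 / 2203 = 0.06085.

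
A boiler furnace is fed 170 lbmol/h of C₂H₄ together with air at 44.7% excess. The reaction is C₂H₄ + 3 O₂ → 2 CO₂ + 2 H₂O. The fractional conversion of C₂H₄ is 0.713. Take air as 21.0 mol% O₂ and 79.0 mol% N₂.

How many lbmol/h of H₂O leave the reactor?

Stoichiometric O₂ = 3 × 170 = 510 lbmol/h; O₂ fed = 510 × 1.447 = 738 lbmol/h.
N₂ fed = 738 × 79/21 = 2776 lbmol/h.
Fuel reacted = 0.713 × 170 → ξ = 121.2 lbmol/h.
Outlet (n = n₀ + ν ξ):
  C₂H₄: 170 − 1(121.2) = 48.79
  O₂: 738 − 3(121.2) = 374.3
  N₂: 2776 (inert)
  CO₂: 0 + 2(121.2) = 242.4
  H₂O: 0 + 2(121.2) = 242.4

242 lbmol/h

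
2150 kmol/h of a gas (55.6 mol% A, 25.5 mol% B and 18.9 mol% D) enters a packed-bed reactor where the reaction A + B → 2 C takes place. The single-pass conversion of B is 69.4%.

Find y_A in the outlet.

B reacted = 0.694 × 548.2 = 380.5 kmol/h; ν_B = −1, so ξ = 380.5/1 = 380.5 kmol/h.
Outlet amounts (n = n₀ + ν ξ):
  A: 1195 − 1(380.5) = 814.9
  B: 548.2 − 1(380.5) = 167.8
  C: 0 + 2(380.5) = 761
  D: 406.4 (inert)
Total out = 2150 kmol/h; y_A = 814.9 / 2150 = 0.379.

0.379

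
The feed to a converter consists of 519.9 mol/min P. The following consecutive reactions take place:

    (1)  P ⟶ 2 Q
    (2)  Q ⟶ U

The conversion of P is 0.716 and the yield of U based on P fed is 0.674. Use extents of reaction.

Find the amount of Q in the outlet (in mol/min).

394 mol/min

Conversion of P: P consumed = 1ξ₁ = 0.716 × 519.9 → ξ₁ = 372.2 mol/min.
Yield of U: 1ξ₂ / 519.9 = 0.674 → ξ₂ = 350.4 mol/min.
Outlet amounts (n = n₀ + Σ ν·ξ):
  P: 519.9 − 1(372.2) = 147.7
  Q: 0 + 2(372.2) − 1(350.4) = 394.1
  U: 0 + 1(350.4) = 350.4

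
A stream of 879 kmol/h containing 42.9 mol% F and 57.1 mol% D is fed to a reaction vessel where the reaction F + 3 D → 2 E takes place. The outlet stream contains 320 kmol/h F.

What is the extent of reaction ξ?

ξ = 57.1 kmol/h

For F: n = n₀ − 1ξ → 320 = 377.1 − 1ξ, giving ξ = 57.09 kmol/h.
Outlet amounts (n = n₀ + ν ξ):
  F: 377.1 − 1(57.09) = 320
  D: 501.9 − 3(57.09) = 330.6
  E: 0 + 2(57.09) = 114.2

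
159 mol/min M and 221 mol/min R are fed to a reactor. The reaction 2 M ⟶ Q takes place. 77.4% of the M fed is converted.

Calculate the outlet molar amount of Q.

61.5 mol/min

M reacted = 0.774 × 159 = 123.1 mol/min; ν_M = −2, so ξ = 123.1/2 = 61.53 mol/min.
Outlet amounts (n = n₀ + ν ξ):
  M: 159 − 2(61.53) = 35.93
  Q: 0 + 1(61.53) = 61.53
  R: 221 (inert)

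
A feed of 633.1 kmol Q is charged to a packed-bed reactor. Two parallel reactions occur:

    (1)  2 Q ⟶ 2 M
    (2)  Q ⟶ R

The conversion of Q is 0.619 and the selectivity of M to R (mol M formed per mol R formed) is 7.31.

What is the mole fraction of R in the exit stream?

Conversion of Q: Q consumed = 0.619 × 633.1 = 391.9 kmol = 2ξ₁ + 1ξ₂.
Selectivity: 2ξ₁ / (1ξ₂) = 7.31 → ξ₁ = 3.655 ξ₂.
Substitute: (2·3.655 + 1) ξ₂ = 391.9 → ξ₂ = 47.16 kmol, ξ₁ = 172.4 kmol.
Outlet amounts (n = n₀ + Σ ν·ξ):
  Q: 633.1 − 2(172.4) − 1(47.16) = 241.2
  M: 0 + 2(172.4) = 344.7
  R: 0 + 1(47.16) = 47.16
Total out = 633.1 kmol; y_R = 47.16 / 633.1 = 0.07449.

0.0745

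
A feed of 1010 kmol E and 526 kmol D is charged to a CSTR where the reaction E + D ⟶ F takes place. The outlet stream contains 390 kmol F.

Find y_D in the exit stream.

0.119

For F: n = n₀ + 1ξ → 390 = 0 + 1ξ, giving ξ = 390 kmol.
Outlet amounts (n = n₀ + ν ξ):
  E: 1010 − 1(390) = 620
  D: 526 − 1(390) = 136
  F: 0 + 1(390) = 390
Total out = 1146 kmol; y_D = 136 / 1146 = 0.1187.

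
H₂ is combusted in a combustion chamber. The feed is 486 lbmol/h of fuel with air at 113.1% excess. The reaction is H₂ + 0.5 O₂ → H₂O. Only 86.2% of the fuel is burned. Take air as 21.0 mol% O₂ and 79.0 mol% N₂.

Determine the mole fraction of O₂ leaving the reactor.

0.112

Stoichiometric O₂ = 0.5 × 486 = 243 lbmol/h; O₂ fed = 243 × 2.131 = 517.8 lbmol/h.
N₂ fed = 517.8 × 79/21 = 1948 lbmol/h.
Fuel reacted = 0.862 × 486 → ξ = 418.9 lbmol/h.
Outlet (n = n₀ + ν ξ):
  H₂: 486 − 1(418.9) = 67.07
  O₂: 517.8 − 0.5(418.9) = 308.4
  N₂: 1948 (inert)
  H₂O: 0 + 1(418.9) = 418.9
Total out = 2742 lbmol/h; y_O₂ = 308.4 / 2742 = 0.1124.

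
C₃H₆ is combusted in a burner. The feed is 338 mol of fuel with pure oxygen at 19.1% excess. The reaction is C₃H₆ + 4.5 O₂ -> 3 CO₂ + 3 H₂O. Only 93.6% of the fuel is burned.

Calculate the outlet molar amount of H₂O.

949 mol

Stoichiometric O₂ = 4.5 × 338 = 1521 mol; O₂ fed = 1521 × 1.191 = 1812 mol.
Fuel reacted = 0.936 × 338 → ξ = 316.4 mol.
Outlet (n = n₀ + ν ξ):
  C₃H₆: 338 − 1(316.4) = 21.63
  O₂: 1812 − 4.5(316.4) = 387.9
  CO₂: 0 + 3(316.4) = 949.1
  H₂O: 0 + 3(316.4) = 949.1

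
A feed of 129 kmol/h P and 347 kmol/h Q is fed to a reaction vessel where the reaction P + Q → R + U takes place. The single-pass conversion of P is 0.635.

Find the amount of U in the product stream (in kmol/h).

P reacted = 0.635 × 129 = 81.92 kmol/h; ν_P = −1, so ξ = 81.92/1 = 81.92 kmol/h.
Outlet amounts (n = n₀ + ν ξ):
  P: 129 − 1(81.92) = 47.08
  Q: 347 − 1(81.92) = 265.1
  R: 0 + 1(81.92) = 81.92
  U: 0 + 1(81.92) = 81.92

81.9 kmol/h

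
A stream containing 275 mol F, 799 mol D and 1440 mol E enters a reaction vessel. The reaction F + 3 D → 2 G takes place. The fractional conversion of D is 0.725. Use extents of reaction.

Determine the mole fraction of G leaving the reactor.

0.181

D reacted = 0.725 × 799 = 579.3 mol; ν_D = −3, so ξ = 579.3/3 = 193.1 mol.
Outlet amounts (n = n₀ + ν ξ):
  F: 275 − 1(193.1) = 81.91
  D: 799 − 3(193.1) = 219.7
  G: 0 + 2(193.1) = 386.2
  E: 1440 (inert)
Total out = 2128 mol; y_G = 386.2 / 2128 = 0.1815.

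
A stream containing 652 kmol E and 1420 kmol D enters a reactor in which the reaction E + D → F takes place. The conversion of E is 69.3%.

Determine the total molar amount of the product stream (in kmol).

E reacted = 0.693 × 652 = 451.8 kmol; ν_E = −1, so ξ = 451.8/1 = 451.8 kmol.
Outlet amounts (n = n₀ + ν ξ):
  E: 652 − 1(451.8) = 200.2
  D: 1420 − 1(451.8) = 968.2
  F: 0 + 1(451.8) = 451.8
Total out = 200.2 + 968.2 + 451.8 = 1620 kmol.

1620 kmol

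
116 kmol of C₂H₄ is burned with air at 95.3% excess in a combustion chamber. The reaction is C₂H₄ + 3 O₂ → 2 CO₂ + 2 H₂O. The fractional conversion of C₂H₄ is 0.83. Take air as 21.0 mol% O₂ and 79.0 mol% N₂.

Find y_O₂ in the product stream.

Stoichiometric O₂ = 3 × 116 = 348 kmol; O₂ fed = 348 × 1.953 = 679.6 kmol.
N₂ fed = 679.6 × 79/21 = 2557 kmol.
Fuel reacted = 0.83 × 116 → ξ = 96.28 kmol.
Outlet (n = n₀ + ν ξ):
  C₂H₄: 116 − 1(96.28) = 19.72
  O₂: 679.6 − 3(96.28) = 390.8
  N₂: 2557 (inert)
  CO₂: 0 + 2(96.28) = 192.6
  H₂O: 0 + 2(96.28) = 192.6
Total out = 3352 kmol; y_O₂ = 390.8 / 3352 = 0.1166.

0.117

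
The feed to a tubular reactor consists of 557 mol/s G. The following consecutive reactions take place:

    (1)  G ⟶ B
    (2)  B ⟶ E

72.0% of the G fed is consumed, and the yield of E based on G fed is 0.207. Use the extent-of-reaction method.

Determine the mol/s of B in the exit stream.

Conversion of G: G consumed = 1ξ₁ = 0.72 × 557 → ξ₁ = 401 mol/s.
Yield of E: 1ξ₂ / 557 = 0.207 → ξ₂ = 115.3 mol/s.
Outlet amounts (n = n₀ + Σ ν·ξ):
  G: 557 − 1(401) = 156
  B: 0 + 1(401) − 1(115.3) = 285.7
  E: 0 + 1(115.3) = 115.3

286 mol/s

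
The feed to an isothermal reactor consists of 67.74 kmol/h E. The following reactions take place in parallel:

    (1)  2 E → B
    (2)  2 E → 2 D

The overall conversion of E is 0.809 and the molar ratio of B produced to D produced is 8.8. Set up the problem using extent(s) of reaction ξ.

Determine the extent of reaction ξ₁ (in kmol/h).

ξ₁ = 25.9 kmol/h

Conversion of E: E consumed = 0.809 × 67.74 = 54.8 kmol/h = 2ξ₁ + 2ξ₂.
Selectivity: 1ξ₁ / (2ξ₂) = 8.8 → ξ₁ = 17.6 ξ₂.
Substitute: (2·17.6 + 2) ξ₂ = 54.8 → ξ₂ = 1.473 kmol/h, ξ₁ = 25.93 kmol/h.
Outlet amounts (n = n₀ + Σ ν·ξ):
  E: 67.74 − 2(25.93) − 2(1.473) = 12.94
  B: 0 + 1(25.93) = 25.93
  D: 0 + 2(1.473) = 2.946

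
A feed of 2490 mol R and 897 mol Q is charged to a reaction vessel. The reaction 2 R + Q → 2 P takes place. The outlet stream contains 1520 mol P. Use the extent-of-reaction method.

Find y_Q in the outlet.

0.0522

For P: n = n₀ + 2ξ → 1520 = 0 + 2ξ, giving ξ = 760 mol.
Outlet amounts (n = n₀ + ν ξ):
  R: 2490 − 2(760) = 970
  Q: 897 − 1(760) = 137
  P: 0 + 2(760) = 1520
Total out = 2627 mol; y_Q = 137 / 2627 = 0.05215.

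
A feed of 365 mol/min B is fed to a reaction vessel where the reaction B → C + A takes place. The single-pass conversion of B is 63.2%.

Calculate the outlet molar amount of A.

231 mol/min

B reacted = 0.632 × 365 = 230.7 mol/min; ν_B = −1, so ξ = 230.7/1 = 230.7 mol/min.
Outlet amounts (n = n₀ + ν ξ):
  B: 365 − 1(230.7) = 134.3
  C: 0 + 1(230.7) = 230.7
  A: 0 + 1(230.7) = 230.7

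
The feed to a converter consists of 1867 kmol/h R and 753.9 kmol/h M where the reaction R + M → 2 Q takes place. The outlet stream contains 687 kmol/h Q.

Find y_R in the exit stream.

0.581

For Q: n = n₀ + 2ξ → 687 = 0 + 2ξ, giving ξ = 343.5 kmol/h.
Outlet amounts (n = n₀ + ν ξ):
  R: 1867 − 1(343.5) = 1524
  M: 753.9 − 1(343.5) = 410.4
  Q: 0 + 2(343.5) = 687
Total out = 2621 kmol/h; y_R = 1524 / 2621 = 0.5813.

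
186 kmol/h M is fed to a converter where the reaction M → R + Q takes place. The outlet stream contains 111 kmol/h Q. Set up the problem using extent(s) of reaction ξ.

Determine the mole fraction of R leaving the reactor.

0.374

For Q: n = n₀ + 1ξ → 111 = 0 + 1ξ, giving ξ = 111 kmol/h.
Outlet amounts (n = n₀ + ν ξ):
  M: 186 − 1(111) = 75
  R: 0 + 1(111) = 111
  Q: 0 + 1(111) = 111
Total out = 297 kmol/h; y_R = 111 / 297 = 0.3737.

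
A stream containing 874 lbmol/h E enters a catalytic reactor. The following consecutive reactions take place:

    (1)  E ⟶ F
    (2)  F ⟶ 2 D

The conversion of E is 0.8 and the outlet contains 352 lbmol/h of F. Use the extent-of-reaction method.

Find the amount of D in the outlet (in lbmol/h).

Conversion of E: E consumed = 1ξ₁ = 0.8 × 874 → ξ₁ = 699.2 lbmol/h.
F balance: n_F = 0 + 1ξ₁ − 1ξ₂ = 352 → ξ₂ = (1·699.2 − 352)/1 = 347.2 lbmol/h.
Outlet amounts (n = n₀ + Σ ν·ξ):
  E: 874 − 1(699.2) = 174.8
  F: 0 + 1(699.2) − 1(347.2) = 352
  D: 0 + 2(347.2) = 694.4

694 lbmol/h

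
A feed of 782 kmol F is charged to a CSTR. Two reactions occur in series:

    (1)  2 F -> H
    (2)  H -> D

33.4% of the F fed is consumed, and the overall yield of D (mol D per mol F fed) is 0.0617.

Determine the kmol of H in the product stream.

82.3 kmol

Conversion of F: F consumed = 2ξ₁ = 0.334 × 782 → ξ₁ = 130.6 kmol.
Yield of D: 1ξ₂ / 782 = 0.0617 → ξ₂ = 48.25 kmol.
Outlet amounts (n = n₀ + Σ ν·ξ):
  F: 782 − 2(130.6) = 520.8
  H: 0 + 1(130.6) − 1(48.25) = 82.34
  D: 0 + 1(48.25) = 48.25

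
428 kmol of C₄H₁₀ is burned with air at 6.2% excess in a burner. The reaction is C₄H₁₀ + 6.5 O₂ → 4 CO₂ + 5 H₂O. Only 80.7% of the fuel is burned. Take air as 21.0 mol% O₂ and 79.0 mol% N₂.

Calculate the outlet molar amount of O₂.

Stoichiometric O₂ = 6.5 × 428 = 2782 kmol; O₂ fed = 2782 × 1.062 = 2954 kmol.
N₂ fed = 2954 × 79/21 = 11110 kmol.
Fuel reacted = 0.807 × 428 → ξ = 345.4 kmol.
Outlet (n = n₀ + ν ξ):
  C₄H₁₀: 428 − 1(345.4) = 82.6
  O₂: 2954 − 6.5(345.4) = 709.4
  N₂: 11110 (inert)
  CO₂: 0 + 4(345.4) = 1382
  H₂O: 0 + 5(345.4) = 1727

709 kmol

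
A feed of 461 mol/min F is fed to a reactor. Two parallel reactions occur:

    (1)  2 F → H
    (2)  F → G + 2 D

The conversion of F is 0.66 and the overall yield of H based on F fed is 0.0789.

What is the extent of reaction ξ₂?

ξ₂ = 232 mol/min

Yield of H: 1ξ₁ / 461 = 0.0789 → ξ₁ = 36.37 mol/min.
Conversion of F: 2ξ₁ + 1ξ₂ = 0.66 × 461 = 304.3 → ξ₂ = 231.5 mol/min.
Outlet amounts (n = n₀ + Σ ν·ξ):
  F: 461 − 2(36.37) − 1(231.5) = 156.7
  H: 0 + 1(36.37) = 36.37
  G: 0 + 1(231.5) = 231.5
  D: 0 + 2(231.5) = 463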